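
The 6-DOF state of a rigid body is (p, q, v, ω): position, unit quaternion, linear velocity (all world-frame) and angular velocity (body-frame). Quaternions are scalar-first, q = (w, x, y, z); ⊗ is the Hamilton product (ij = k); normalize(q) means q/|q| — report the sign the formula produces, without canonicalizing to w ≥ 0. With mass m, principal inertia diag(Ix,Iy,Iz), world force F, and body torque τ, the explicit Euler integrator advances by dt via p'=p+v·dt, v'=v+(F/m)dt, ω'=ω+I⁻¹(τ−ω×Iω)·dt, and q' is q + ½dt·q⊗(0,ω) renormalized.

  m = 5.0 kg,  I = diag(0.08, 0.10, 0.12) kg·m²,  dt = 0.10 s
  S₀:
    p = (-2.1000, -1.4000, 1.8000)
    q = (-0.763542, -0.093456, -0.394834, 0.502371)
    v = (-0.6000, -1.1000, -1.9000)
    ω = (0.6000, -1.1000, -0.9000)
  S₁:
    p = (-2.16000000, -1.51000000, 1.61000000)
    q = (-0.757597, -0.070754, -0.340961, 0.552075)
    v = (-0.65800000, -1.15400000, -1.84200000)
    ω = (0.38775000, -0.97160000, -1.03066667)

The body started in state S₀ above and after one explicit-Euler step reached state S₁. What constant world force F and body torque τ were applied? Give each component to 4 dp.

F = (-2.9000, -2.7000, 2.9000)
τ = (-0.1500, 0.1500, -0.1700)

Δω = ω₁−ω₀ = (-0.21225000, 0.12840000, -0.13066667)
applied torque τ = (-0.1500, 0.1500, -0.1700)
v₁ − v₀ = (-0.05800000, -0.05400000, 0.05800000)
m·(v₁−v₀)/dt = (-2.9000, -2.7000, 2.9000)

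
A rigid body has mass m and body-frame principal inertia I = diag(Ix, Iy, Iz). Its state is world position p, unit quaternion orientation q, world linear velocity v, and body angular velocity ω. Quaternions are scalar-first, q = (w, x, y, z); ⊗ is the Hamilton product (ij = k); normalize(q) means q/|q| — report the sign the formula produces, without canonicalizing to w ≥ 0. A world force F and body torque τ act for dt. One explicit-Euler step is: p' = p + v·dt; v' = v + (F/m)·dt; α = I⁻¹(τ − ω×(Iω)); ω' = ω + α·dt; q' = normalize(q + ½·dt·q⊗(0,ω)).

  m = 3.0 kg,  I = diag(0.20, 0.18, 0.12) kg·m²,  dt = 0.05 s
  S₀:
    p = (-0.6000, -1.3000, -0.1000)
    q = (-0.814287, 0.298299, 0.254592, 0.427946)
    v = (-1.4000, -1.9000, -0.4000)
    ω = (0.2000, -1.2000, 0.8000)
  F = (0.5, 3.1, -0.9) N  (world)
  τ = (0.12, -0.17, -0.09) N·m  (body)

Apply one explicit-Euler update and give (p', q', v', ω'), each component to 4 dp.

p' = (-0.6700, -1.3950, -0.1200)
q' = (-0.8162, 0.3120, 0.2750, 0.4012)
v' = (-1.3917, -1.8483, -0.4150)
ω' = (0.2156, -1.2508, 0.7605)

ω×(Iω) gyroscopic = (0.0576, 0.0128, 0.0048)
angular accel α = (0.3120, -1.0156, -0.7900)
ω + α·dt = (0.2156, -1.2508, 0.7605)
2q̇ = q⊗(0,ω) = (-0.0965062, 0.5543514, 0.8240944, -1.0603068)
updated quaternion q' = (-0.8162, 0.3120, 0.2750, 0.4012)
linear accel F/m = (0.1667, 1.0333, -0.3000)
new position p' = (-0.6700, -1.3950, -0.1200)
new velocity v' = (-1.3917, -1.8483, -0.4150)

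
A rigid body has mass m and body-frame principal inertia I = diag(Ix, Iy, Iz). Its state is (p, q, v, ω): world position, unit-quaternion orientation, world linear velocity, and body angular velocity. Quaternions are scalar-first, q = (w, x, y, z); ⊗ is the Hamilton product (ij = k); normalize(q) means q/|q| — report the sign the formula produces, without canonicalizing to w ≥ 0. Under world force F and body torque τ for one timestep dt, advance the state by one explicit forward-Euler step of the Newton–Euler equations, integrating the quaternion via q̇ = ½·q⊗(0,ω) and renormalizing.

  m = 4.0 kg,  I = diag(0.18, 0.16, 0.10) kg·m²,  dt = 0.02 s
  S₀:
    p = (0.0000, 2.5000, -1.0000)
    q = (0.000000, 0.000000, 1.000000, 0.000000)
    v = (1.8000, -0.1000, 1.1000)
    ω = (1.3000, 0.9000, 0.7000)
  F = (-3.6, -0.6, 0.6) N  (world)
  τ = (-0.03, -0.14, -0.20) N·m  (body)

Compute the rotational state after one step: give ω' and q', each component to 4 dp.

ω' = (1.3009, 0.8734, 0.6647)
q' = (-0.0090, 0.0070, 0.9999, -0.0130)

precession coupling ω×(Iω) = (-0.0378, 0.0728, -0.0234)
α = I⁻¹(τ − ω×Iω) = (0.0433, -1.3300, -1.7660)
new body rate ω' = (1.3009, 0.8734, 0.6647)
q⊗(0,ω) = (-0.9000000, 0.7000000, 0.0000000, -1.3000000)
updated quaternion q' = (-0.0090, 0.0070, 0.9999, -0.0130)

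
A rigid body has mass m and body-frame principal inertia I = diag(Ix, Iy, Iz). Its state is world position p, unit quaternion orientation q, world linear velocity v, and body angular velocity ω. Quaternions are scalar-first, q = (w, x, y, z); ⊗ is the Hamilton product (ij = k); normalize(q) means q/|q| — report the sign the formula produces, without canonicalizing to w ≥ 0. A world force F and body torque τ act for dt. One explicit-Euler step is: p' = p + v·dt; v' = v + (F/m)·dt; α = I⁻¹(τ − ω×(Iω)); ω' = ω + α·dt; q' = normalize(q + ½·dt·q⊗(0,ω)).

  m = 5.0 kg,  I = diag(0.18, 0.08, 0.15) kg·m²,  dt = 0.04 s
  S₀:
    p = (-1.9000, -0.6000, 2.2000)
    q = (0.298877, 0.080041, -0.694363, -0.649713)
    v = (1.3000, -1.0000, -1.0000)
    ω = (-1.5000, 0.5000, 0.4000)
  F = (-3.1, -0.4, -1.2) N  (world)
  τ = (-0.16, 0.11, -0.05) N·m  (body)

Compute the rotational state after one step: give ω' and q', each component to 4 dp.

ω' = (-1.5387, 0.5640, 0.3667)
q' = (0.3133, 0.0720, -0.6722, -0.6670)

α = I⁻¹(τ − ω×Iω) = (-0.9667, 1.6000, -0.8333)
ω' = ω + α·dt = (-1.5387, 0.5640, 0.3667)
Hamilton product q⊗(0,ω) = (0.7271282, -0.4012042, 1.0919916, -0.8819732)
q' = normalize(q + ½dt·q⊗(0,ω)) = (0.3133, 0.0720, -0.6722, -0.6670)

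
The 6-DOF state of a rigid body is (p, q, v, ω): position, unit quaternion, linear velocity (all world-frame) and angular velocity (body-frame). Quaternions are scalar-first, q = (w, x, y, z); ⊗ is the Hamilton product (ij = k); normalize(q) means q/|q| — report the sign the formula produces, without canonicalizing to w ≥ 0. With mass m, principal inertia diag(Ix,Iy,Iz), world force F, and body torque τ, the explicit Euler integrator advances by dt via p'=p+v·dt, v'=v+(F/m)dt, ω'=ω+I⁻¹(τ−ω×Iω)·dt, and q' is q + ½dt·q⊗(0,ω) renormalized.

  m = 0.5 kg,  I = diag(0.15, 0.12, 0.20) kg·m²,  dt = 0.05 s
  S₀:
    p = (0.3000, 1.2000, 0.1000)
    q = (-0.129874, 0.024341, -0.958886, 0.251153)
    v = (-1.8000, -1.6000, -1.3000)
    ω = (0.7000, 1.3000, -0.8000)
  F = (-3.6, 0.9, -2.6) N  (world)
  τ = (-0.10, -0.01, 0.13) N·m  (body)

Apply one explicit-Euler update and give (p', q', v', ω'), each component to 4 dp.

p' = (0.2100, 1.1200, 0.0350)
q' = (-0.0940, 0.0331, -0.9574, 0.2711)
v' = (-2.1600, -1.5100, -1.5600)
ω' = (0.6944, 1.2842, -0.7607)

gyro term ω×Iω = (-0.0832, 0.0280, -0.0273)
α = I⁻¹(τ − ω×Iω) = (-0.1120, -0.3167, 0.7865)
new body rate ω' = (0.6944, 1.2842, -0.7607)
2q̇ = q⊗(0,ω) = (1.4304355, 0.3496981, 0.0264437, 0.8067627)
q + ½dt·q⊗(0,ω), renormalized = (-0.0940, 0.0331, -0.9574, 0.2711)
p' = p + v·dt = (0.2100, 1.1200, 0.0350)
new velocity v' = (-2.1600, -1.5100, -1.5600)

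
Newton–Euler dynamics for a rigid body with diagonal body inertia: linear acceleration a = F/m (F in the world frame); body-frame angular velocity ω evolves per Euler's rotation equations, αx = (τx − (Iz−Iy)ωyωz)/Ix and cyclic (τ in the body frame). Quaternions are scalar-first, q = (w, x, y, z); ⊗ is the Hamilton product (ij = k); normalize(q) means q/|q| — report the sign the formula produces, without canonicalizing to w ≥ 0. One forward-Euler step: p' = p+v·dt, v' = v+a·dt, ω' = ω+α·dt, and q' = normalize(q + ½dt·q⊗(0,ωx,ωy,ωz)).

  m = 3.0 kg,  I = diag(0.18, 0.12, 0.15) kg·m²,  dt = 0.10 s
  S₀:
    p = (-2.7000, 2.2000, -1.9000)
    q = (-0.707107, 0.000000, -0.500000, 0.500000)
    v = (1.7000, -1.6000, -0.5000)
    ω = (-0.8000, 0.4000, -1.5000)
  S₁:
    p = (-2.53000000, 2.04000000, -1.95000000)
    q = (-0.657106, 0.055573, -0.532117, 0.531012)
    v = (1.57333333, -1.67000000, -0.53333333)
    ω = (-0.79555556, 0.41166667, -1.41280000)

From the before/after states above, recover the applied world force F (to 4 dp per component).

velocity change Δv = (-0.12666667, -0.07000000, -0.03333333)
applied force F = (-3.8000, -2.1000, -1.0000)

F = (-3.8000, -2.1000, -1.0000)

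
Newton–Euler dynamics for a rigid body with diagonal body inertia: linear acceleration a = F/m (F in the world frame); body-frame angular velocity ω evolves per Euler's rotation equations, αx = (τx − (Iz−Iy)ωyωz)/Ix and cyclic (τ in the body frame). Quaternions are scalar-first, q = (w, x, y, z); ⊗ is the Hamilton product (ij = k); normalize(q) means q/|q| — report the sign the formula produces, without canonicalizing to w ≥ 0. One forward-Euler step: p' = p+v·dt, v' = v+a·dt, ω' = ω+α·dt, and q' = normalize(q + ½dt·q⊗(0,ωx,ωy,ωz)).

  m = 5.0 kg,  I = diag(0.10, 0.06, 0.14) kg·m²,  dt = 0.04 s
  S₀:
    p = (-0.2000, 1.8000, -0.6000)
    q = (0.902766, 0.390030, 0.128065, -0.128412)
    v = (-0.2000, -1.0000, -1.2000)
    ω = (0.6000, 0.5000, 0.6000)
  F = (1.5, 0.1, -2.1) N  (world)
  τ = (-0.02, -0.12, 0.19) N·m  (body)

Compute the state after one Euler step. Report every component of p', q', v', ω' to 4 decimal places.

p' = (-0.2080, 1.7600, -0.6480)
q' = (0.8982, 0.4036, 0.1308, -0.1152)
v' = (-0.1880, -0.9992, -1.2168)
ω' = (0.5824, 0.4296, 0.6577)

ω×(Iω) gyroscopic = (0.0240, -0.0144, -0.0120)
(τ − ω×Iω)/I = (-0.4400, -1.7600, 1.4429)
ω + α·dt = (0.5824, 0.4296, 0.6577)
2q̇ = q⊗(0,ω) = (-0.2210033, 0.6827046, 0.1403178, 0.6598356)
q' = normalize(q + ½dt·q⊗(0,ω)) = (0.8982, 0.4036, 0.1308, -0.1152)
p + v·dt = (-0.2080, 1.7600, -0.6480)
new velocity v' = (-0.1880, -0.9992, -1.2168)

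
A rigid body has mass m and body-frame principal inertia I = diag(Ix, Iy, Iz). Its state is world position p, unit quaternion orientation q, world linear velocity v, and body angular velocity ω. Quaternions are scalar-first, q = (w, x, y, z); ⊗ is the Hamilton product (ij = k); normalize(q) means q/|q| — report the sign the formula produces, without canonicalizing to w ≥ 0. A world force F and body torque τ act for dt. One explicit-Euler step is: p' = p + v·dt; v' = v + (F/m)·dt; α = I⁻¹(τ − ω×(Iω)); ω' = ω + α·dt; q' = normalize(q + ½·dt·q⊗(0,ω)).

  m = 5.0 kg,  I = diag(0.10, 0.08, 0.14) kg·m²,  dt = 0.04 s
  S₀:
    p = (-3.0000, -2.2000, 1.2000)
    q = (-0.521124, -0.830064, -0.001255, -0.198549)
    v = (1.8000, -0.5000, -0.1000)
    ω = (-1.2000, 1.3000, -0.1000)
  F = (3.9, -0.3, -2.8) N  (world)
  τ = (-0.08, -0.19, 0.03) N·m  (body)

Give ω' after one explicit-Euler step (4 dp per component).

gyro term ω×Iω = (-0.0078, -0.0048, 0.0312)
(τ − ω×Iω)/I = (-0.7220, -2.3150, -0.0086)
ω + α·dt = (-1.2289, 1.2074, -0.1003)

ω' = (-1.2289, 1.2074, -0.1003)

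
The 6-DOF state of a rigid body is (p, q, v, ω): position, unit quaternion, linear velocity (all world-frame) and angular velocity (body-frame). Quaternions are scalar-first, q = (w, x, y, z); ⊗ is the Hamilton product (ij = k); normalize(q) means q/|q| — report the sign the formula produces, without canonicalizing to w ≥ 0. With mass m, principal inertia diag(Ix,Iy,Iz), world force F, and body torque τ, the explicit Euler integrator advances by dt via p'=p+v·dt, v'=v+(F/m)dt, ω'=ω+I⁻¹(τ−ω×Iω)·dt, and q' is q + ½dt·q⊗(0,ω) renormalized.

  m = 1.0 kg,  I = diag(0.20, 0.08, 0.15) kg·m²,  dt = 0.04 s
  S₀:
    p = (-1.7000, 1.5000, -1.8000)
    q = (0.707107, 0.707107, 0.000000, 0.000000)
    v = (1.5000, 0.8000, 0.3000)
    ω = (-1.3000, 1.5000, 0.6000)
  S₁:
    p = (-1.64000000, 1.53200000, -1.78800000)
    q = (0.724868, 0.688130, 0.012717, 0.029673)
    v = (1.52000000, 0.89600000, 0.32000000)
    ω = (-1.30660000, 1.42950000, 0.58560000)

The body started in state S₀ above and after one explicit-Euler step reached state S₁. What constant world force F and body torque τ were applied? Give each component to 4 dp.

F = (0.5000, 2.4000, 0.5000)
τ = (0.0300, -0.1800, 0.1800)

velocity change Δv = (0.02000000, 0.09600000, 0.02000000)
m·(v₁−v₀)/dt = (0.5000, 2.4000, 0.5000)
ω₁ − ω₀ = (-0.00660000, -0.07050000, -0.01440000)
ω₀×(Iω₀) = (0.0630, -0.0390, 0.2340)
τ = I·(Δω/dt) + ω₀×(Iω₀) = (0.0300, -0.1800, 0.1800)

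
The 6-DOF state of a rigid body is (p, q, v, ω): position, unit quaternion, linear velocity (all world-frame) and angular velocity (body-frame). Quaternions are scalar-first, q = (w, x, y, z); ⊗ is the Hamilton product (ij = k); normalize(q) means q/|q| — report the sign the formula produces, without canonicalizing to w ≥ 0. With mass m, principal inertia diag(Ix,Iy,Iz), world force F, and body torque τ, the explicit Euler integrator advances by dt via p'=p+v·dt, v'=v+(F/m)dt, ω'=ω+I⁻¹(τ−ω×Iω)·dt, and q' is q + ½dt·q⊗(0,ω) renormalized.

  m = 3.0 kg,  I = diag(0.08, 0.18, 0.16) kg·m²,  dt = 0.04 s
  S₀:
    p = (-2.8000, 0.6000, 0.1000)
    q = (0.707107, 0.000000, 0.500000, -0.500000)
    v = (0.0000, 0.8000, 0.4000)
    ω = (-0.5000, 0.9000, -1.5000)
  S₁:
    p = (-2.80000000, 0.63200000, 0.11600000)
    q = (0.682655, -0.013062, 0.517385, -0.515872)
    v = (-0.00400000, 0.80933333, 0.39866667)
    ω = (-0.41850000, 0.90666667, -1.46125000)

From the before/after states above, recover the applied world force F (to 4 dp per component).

v₁ − v₀ = (-0.00400000, 0.00933333, -0.00133333)
applied force F = (-0.3000, 0.7000, -0.1000)

F = (-0.3000, 0.7000, -0.1000)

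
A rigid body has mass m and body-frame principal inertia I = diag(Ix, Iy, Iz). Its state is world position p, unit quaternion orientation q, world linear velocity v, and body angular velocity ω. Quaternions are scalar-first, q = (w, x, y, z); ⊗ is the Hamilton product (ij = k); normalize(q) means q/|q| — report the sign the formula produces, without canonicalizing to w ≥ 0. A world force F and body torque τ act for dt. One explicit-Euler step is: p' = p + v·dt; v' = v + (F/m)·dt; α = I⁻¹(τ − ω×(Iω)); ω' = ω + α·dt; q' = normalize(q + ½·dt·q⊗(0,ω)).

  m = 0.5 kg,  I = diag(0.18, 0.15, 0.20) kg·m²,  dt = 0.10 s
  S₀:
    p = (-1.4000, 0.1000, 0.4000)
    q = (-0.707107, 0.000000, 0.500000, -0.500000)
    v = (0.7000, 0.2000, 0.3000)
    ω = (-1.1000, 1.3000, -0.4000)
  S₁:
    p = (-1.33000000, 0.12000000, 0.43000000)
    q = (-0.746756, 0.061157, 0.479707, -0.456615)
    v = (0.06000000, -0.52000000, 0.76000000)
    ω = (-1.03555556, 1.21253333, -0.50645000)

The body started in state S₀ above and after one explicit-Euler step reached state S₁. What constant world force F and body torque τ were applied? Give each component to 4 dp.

F = (-3.2000, -3.6000, 2.3000)
τ = (0.0900, -0.1400, -0.1700)

ω₁ − ω₀ = (0.06444444, -0.08746667, -0.10645000)
I·α + gyro = (0.0900, -0.1400, -0.1700)
velocity change Δv = (-0.64000000, -0.72000000, 0.46000000)
m·(v₁−v₀)/dt = (-3.2000, -3.6000, 2.3000)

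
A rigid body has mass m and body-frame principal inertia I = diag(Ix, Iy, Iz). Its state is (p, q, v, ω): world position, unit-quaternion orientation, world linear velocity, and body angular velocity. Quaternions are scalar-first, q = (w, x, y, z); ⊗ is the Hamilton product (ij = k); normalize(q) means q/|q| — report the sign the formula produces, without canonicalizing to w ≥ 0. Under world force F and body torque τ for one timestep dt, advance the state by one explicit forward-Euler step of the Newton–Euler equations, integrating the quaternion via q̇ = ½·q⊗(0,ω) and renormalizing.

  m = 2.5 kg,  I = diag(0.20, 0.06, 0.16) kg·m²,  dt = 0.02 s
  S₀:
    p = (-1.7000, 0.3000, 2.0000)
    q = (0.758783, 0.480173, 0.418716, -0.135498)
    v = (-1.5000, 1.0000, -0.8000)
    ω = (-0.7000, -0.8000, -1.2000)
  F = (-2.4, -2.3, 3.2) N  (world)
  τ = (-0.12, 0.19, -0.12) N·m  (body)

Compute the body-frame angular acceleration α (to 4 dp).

precession coupling ω×(Iω) = (0.0960, 0.0336, -0.0784)
angular accel α = (-1.0800, 2.6067, -0.2600)

α = (-1.0800, 2.6067, -0.2600)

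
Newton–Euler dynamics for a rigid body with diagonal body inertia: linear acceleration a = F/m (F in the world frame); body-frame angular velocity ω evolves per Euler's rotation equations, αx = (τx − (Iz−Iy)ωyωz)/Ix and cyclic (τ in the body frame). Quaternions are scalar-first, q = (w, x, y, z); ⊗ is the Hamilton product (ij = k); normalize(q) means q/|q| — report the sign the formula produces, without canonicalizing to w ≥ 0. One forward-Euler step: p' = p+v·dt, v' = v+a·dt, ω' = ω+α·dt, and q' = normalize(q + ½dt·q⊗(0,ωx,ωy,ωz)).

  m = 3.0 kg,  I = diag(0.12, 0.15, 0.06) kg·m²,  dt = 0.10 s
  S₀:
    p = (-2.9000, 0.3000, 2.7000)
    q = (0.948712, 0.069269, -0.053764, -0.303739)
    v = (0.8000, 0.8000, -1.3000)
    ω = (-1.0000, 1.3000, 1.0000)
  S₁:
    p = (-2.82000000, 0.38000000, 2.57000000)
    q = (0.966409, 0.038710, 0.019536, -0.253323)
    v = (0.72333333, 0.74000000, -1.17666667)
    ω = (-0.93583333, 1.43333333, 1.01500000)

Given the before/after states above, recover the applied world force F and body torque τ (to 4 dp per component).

F = (-2.3000, -1.8000, 3.7000)
τ = (-0.0400, 0.1400, -0.0300)

rate change Δω = (0.06416667, 0.13333333, 0.01500000)
applied torque τ = (-0.0400, 0.1400, -0.0300)
velocity change Δv = (-0.07666667, -0.06000000, 0.12333333)
m·(v₁−v₀)/dt = (-2.3000, -1.8000, 3.7000)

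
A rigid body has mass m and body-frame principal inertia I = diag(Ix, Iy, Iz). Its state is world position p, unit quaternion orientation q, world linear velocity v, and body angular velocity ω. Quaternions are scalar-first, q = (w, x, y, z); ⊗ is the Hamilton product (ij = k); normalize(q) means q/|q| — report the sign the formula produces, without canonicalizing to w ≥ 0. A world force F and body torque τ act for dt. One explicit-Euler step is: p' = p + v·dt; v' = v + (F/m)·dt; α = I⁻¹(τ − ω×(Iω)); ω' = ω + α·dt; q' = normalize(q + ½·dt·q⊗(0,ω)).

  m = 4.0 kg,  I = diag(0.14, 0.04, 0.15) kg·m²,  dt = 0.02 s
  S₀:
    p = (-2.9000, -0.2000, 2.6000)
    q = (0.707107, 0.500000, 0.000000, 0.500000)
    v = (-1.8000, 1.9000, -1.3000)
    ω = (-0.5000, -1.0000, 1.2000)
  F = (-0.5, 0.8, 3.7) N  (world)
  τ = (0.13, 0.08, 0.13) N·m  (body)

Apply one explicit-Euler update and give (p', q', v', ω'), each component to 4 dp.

ω×(Iω) gyroscopic = (-0.1320, 0.0060, -0.0500)
(τ − ω×Iω)/I = (1.8714, 1.8500, 1.2000)
new body rate ω' = (-0.4626, -0.9630, 1.2240)
Hamilton product q⊗(0,ω) = (-0.3500000, 0.1464465, -1.5571070, 0.3485284)
updated quaternion q' = (0.7035, 0.5014, -0.0156, 0.5034)
a = F/m = (-0.1250, 0.2000, 0.9250)
p' = p + v·dt = (-2.9360, -0.1620, 2.5740)
new velocity v' = (-1.8025, 1.9040, -1.2815)

p' = (-2.9360, -0.1620, 2.5740)
q' = (0.7035, 0.5014, -0.0156, 0.5034)
v' = (-1.8025, 1.9040, -1.2815)
ω' = (-0.4626, -0.9630, 1.2240)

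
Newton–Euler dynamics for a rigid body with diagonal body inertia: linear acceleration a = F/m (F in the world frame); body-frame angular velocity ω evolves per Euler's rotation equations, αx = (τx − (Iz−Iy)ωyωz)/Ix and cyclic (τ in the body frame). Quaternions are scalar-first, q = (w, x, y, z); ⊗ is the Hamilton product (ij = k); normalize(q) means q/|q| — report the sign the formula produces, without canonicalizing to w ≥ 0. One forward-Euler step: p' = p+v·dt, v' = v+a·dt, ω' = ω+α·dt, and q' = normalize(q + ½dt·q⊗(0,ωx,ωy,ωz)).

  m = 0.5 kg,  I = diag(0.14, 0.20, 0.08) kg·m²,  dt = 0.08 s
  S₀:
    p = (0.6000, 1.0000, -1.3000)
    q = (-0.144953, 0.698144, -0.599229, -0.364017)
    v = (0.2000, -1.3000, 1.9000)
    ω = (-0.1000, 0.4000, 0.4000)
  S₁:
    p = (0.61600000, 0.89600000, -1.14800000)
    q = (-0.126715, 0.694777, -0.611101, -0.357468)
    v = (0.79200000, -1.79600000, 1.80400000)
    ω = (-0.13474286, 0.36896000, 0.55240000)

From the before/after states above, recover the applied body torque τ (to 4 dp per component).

τ = (-0.0800, -0.0800, 0.1500)

rate change Δω = (-0.03474286, -0.03104000, 0.15240000)
τ = I·(Δω/dt) + ω₀×(Iω₀) = (-0.0800, -0.0800, 0.1500)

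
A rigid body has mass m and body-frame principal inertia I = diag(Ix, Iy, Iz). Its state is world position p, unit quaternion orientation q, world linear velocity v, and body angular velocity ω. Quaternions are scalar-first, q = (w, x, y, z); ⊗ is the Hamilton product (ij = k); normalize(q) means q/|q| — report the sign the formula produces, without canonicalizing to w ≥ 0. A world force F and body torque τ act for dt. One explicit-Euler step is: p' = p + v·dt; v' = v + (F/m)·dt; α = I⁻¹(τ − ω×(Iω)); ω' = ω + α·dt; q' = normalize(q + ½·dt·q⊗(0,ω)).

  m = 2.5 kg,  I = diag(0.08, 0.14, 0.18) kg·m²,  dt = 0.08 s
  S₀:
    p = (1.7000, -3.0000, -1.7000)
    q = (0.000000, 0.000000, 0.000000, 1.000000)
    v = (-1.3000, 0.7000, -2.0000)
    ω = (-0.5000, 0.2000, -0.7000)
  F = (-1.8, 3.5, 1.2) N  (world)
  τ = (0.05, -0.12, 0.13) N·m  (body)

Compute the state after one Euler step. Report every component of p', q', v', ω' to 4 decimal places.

p' = p + v·dt = (1.5960, -2.9440, -1.8600)
v' = v + a·dt = (-1.3576, 0.8120, -1.9616)
ω×(Iω) gyroscopic = (-0.0056, -0.0350, -0.0060)
(τ − ω×Iω)/I = (0.6950, -0.6071, 0.7556)
ω' = ω + α·dt = (-0.4444, 0.1514, -0.6396)
Hamilton product q⊗(0,ω) = (0.7000000, -0.2000000, -0.5000000, 0.0000000)
updated quaternion q' = (0.0280, -0.0080, -0.0200, 0.9994)

p' = (1.5960, -2.9440, -1.8600)
q' = (0.0280, -0.0080, -0.0200, 0.9994)
v' = (-1.3576, 0.8120, -1.9616)
ω' = (-0.4444, 0.1514, -0.6396)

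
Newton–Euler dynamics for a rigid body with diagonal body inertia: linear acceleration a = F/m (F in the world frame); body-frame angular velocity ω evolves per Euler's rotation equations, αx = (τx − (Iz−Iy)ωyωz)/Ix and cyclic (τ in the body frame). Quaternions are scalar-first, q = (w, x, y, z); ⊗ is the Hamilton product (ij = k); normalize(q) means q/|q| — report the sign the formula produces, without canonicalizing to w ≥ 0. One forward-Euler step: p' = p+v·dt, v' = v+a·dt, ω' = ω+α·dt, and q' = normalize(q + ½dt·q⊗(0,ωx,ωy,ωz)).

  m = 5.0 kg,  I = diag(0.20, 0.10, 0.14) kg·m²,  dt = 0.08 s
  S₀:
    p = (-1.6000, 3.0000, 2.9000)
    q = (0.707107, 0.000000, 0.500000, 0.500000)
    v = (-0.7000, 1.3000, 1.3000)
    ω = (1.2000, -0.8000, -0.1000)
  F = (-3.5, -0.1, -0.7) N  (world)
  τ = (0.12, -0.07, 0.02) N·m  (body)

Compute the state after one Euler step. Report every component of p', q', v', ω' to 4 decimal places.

p + v·dt = (-1.6560, 3.1040, 3.0040)
v + (F/m)dt = (-0.7560, 1.2984, 1.2888)
α = I⁻¹(τ − ω×Iω) = (0.5840, -0.6280, -0.5429)
ω' = ω + α·dt = (1.2467, -0.8502, -0.1434)
q⊗(0,ω) = (0.4500000, 1.1985284, 0.0343144, -0.6707107)
q + ½dt·q⊗(0,ω), renormalized = (0.7239, 0.0479, 0.5005, 0.4724)

p' = (-1.6560, 3.1040, 3.0040)
q' = (0.7239, 0.0479, 0.5005, 0.4724)
v' = (-0.7560, 1.2984, 1.2888)
ω' = (1.2467, -0.8502, -0.1434)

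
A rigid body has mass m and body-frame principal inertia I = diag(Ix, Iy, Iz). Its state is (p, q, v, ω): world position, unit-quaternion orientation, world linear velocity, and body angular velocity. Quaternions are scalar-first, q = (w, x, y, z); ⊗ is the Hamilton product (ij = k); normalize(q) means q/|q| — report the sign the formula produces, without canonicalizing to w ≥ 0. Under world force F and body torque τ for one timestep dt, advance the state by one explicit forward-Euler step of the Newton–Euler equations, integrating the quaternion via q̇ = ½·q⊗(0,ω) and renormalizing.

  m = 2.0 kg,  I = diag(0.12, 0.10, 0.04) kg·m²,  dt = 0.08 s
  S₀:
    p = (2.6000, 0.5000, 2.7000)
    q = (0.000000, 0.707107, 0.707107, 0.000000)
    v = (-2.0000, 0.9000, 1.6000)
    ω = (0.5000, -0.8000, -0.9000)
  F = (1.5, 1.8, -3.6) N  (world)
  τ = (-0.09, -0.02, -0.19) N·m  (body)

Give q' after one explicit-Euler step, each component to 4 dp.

2q̇ = q⊗(0,ω) = (0.2121321, -0.6363963, 0.6363963, -0.9192391)
updated quaternion q' = (0.0085, 0.6807, 0.7316, -0.0367)

q' = (0.0085, 0.6807, 0.7316, -0.0367)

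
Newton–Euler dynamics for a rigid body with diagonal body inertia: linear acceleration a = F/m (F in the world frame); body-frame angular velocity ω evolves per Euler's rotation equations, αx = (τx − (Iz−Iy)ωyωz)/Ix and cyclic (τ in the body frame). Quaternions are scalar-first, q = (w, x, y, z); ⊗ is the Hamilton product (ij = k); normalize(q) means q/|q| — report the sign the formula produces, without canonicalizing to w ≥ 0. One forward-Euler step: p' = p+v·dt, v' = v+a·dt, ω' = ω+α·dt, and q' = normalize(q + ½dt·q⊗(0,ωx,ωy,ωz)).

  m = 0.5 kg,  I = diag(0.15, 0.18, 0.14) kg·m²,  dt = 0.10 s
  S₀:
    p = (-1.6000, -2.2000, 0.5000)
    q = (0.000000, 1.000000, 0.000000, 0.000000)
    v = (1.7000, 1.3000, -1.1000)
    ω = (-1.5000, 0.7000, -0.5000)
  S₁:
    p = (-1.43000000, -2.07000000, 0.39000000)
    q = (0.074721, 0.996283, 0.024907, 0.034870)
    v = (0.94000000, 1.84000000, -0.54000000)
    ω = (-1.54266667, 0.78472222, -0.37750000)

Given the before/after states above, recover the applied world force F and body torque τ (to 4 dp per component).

F = (-3.8000, 2.7000, 2.8000)
τ = (-0.0500, 0.1600, 0.1400)

velocity change Δv = (-0.76000000, 0.54000000, 0.56000000)
F = m·Δv/dt = (-3.8000, 2.7000, 2.8000)
ω₁ − ω₀ = (-0.04266667, 0.08472222, 0.12250000)
τ = I·(Δω/dt) + ω₀×(Iω₀) = (-0.0500, 0.1600, 0.1400)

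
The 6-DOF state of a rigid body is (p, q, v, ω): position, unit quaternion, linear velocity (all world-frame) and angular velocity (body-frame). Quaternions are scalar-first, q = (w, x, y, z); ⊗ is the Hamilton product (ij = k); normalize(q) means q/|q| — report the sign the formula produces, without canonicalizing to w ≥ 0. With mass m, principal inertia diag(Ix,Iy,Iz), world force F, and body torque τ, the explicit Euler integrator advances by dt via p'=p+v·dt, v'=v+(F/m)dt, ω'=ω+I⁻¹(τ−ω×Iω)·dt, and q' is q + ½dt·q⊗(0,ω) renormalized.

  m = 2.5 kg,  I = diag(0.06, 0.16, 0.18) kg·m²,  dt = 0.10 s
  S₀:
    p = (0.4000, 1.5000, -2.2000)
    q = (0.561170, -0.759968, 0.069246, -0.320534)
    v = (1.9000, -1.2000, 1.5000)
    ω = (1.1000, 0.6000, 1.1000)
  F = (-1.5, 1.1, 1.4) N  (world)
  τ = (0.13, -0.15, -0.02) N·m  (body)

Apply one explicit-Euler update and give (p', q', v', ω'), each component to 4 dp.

ω×(Iω) gyroscopic = (0.0132, -0.1452, 0.0660)
(τ − ω×Iω)/I = (1.9467, -0.0300, -0.4778)
ω + α·dt = (1.2947, 0.5970, 1.0522)
q⊗(0,ω) = (1.1470046, 0.8857780, 0.8200794, 0.0851356)
q' = normalize(q + ½dt·q⊗(0,ω)) = (0.6164, -0.7132, 0.1099, -0.3152)
a = F/m = (-0.6000, 0.4400, 0.5600)
p' = p + v·dt = (0.5900, 1.3800, -2.0500)
new velocity v' = (1.8400, -1.1560, 1.5560)

p' = (0.5900, 1.3800, -2.0500)
q' = (0.6164, -0.7132, 0.1099, -0.3152)
v' = (1.8400, -1.1560, 1.5560)
ω' = (1.2947, 0.5970, 1.0522)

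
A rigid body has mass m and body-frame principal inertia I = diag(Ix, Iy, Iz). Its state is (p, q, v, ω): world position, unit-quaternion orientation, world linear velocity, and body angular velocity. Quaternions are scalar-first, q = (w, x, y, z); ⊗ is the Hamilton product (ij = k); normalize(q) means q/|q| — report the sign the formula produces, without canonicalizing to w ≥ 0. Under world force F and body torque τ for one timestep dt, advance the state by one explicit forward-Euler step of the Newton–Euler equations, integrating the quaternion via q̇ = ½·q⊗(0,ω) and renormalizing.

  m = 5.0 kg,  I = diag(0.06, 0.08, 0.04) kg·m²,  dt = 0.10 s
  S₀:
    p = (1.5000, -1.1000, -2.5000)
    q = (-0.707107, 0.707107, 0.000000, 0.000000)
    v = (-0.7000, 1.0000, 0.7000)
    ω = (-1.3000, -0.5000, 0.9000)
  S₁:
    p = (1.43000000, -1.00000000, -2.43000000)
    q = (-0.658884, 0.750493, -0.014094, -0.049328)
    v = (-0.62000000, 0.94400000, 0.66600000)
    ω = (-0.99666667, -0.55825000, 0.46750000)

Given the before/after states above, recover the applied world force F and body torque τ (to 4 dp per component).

velocity change Δv = (0.08000000, -0.05600000, -0.03400000)
F = m·Δv/dt = (4.0000, -2.8000, -1.7000)
rate change Δω = (0.30333333, -0.05825000, -0.43250000)
precession coupling = (0.0180, -0.0234, 0.0130)
applied torque τ = (0.2000, -0.0700, -0.1600)

F = (4.0000, -2.8000, -1.7000)
τ = (0.2000, -0.0700, -0.1600)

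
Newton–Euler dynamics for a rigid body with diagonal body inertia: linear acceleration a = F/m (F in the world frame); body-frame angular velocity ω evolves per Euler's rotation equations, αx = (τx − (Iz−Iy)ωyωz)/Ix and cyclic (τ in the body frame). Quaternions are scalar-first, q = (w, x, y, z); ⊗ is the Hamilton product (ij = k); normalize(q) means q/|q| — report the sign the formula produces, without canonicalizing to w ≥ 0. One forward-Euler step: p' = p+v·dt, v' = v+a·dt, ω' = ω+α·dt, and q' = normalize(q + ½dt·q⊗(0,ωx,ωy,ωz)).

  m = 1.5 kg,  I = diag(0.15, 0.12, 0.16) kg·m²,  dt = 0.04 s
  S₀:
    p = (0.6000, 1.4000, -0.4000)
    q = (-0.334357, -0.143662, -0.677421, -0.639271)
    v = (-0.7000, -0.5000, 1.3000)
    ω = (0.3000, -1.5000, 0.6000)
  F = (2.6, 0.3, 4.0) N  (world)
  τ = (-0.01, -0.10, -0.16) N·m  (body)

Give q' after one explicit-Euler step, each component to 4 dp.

q' = (-0.3460, -0.1729, -0.6691, -0.6346)

2q̇ = q⊗(0,ω) = (-0.5894703, -1.4656662, 0.3959514, 0.2181051)
q' = normalize(q + ½dt·q⊗(0,ω)) = (-0.3460, -0.1729, -0.6691, -0.6346)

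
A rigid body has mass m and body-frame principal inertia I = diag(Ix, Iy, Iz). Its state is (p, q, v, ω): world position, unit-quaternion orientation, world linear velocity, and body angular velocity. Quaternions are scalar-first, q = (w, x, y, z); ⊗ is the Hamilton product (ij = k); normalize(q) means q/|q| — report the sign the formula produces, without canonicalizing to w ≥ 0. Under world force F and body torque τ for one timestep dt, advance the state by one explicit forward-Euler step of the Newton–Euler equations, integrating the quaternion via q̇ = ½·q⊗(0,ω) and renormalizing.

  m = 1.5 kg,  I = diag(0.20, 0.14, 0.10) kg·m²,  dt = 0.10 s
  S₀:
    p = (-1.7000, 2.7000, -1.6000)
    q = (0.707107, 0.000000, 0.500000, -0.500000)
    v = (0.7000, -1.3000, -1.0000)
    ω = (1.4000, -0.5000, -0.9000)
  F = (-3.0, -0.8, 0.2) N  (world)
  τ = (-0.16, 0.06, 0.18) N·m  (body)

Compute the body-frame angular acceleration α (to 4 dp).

α = (-0.7100, 1.3286, 1.3800)

gyro term ω×Iω = (-0.0180, -0.1260, 0.0420)
(τ − ω×Iω)/I = (-0.7100, 1.3286, 1.3800)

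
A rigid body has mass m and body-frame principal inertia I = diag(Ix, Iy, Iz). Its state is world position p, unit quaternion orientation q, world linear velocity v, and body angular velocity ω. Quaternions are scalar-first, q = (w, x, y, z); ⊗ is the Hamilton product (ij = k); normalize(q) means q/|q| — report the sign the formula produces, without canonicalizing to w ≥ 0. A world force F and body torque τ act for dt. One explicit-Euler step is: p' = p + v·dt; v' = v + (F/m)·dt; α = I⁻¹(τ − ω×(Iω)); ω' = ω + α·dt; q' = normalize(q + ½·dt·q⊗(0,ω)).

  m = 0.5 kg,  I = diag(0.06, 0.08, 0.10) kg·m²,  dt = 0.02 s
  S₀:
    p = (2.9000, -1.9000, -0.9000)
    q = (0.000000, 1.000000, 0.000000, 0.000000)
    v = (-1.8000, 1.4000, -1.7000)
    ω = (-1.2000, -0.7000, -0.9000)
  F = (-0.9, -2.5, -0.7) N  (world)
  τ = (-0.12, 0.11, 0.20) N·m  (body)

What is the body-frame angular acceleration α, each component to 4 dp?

α = (-2.2100, 1.9150, 1.8320)

precession coupling ω×(Iω) = (0.0126, -0.0432, 0.0168)
α = I⁻¹(τ − ω×Iω) = (-2.2100, 1.9150, 1.8320)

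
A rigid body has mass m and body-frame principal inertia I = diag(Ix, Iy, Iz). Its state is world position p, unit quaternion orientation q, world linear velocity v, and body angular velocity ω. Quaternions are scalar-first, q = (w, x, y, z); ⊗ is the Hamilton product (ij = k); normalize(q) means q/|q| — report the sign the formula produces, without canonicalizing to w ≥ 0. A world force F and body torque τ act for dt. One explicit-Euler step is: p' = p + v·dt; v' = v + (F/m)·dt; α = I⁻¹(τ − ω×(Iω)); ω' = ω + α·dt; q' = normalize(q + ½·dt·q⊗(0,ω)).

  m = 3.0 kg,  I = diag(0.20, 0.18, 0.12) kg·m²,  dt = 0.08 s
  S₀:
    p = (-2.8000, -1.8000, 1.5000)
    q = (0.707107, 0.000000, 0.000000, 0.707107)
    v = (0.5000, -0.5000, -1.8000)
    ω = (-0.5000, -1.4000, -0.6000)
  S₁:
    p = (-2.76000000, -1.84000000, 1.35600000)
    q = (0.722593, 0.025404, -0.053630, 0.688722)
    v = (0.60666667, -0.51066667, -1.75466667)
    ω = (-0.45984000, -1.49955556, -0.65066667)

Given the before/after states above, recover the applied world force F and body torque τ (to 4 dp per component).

F = (4.0000, -0.4000, 1.7000)
τ = (0.0500, -0.2000, -0.0900)

rate change Δω = (0.04016000, -0.09955556, -0.05066667)
gyro term ω₀×Iω₀ = (-0.0504, 0.0240, -0.0140)
applied torque τ = (0.0500, -0.2000, -0.0900)
Δv = v₁−v₀ = (0.10666667, -0.01066667, 0.04533333)
applied force F = (4.0000, -0.4000, 1.7000)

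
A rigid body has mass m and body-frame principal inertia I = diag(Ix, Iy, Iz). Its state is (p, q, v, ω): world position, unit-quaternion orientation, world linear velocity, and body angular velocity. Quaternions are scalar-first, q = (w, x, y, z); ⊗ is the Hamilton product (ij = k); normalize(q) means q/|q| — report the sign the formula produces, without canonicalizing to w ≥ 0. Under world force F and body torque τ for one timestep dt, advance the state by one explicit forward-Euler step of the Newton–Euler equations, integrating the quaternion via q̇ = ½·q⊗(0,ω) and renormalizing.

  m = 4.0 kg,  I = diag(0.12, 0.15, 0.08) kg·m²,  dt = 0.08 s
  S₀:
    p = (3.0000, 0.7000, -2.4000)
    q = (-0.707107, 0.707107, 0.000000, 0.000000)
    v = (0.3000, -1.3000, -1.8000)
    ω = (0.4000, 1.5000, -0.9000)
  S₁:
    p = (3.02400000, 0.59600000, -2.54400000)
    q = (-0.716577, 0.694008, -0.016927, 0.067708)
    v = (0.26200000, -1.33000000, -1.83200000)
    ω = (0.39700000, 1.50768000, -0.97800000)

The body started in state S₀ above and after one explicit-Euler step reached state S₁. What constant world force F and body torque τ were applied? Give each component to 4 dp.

F = (-1.9000, -1.5000, -1.6000)
τ = (0.0900, 0.0000, -0.0600)

ω₁ − ω₀ = (-0.00300000, 0.00768000, -0.07800000)
gyro term ω₀×Iω₀ = (0.0945, -0.0144, 0.0180)
I·α + gyro = (0.0900, 0.0000, -0.0600)
Δv = v₁−v₀ = (-0.03800000, -0.03000000, -0.03200000)
F = m·Δv/dt = (-1.9000, -1.5000, -1.6000)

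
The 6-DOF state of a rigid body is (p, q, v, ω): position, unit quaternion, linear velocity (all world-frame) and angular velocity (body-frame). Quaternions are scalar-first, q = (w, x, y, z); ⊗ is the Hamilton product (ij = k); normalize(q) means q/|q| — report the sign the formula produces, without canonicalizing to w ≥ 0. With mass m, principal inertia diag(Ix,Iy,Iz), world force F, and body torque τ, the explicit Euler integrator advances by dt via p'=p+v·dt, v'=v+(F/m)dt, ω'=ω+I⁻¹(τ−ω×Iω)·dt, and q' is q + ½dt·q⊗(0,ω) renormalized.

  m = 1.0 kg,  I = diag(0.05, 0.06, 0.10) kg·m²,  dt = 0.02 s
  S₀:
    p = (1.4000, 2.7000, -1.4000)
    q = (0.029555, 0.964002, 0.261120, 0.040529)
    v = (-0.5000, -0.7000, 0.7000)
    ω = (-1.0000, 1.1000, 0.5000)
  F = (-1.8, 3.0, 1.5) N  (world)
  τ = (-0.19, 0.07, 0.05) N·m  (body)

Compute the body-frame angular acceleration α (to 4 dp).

ω×(Iω) gyroscopic = (0.0220, 0.0250, -0.0110)
angular accel α = (-4.2400, 0.7500, 0.6100)

α = (-4.2400, 0.7500, 0.6100)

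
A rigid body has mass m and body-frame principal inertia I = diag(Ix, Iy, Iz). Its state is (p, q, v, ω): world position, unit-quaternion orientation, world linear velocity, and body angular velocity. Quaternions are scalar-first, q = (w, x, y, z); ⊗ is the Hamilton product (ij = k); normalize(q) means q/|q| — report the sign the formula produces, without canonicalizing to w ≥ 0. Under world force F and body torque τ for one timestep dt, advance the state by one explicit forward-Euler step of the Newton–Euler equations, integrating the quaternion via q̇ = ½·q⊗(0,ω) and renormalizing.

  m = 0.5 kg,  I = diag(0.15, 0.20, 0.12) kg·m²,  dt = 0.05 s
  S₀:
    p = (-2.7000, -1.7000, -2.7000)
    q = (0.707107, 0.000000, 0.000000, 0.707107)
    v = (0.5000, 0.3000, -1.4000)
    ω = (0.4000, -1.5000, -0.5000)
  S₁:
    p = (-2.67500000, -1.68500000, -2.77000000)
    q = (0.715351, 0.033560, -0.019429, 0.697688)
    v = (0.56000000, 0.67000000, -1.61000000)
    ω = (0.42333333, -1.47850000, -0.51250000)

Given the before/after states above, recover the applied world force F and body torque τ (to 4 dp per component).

F = (0.6000, 3.7000, -2.1000)
τ = (0.0100, 0.0800, -0.0600)

ω₁ − ω₀ = (0.02333333, 0.02150000, -0.01250000)
τ = I·(Δω/dt) + ω₀×(Iω₀) = (0.0100, 0.0800, -0.0600)
velocity change Δv = (0.06000000, 0.37000000, -0.21000000)
applied force F = (0.6000, 3.7000, -2.1000)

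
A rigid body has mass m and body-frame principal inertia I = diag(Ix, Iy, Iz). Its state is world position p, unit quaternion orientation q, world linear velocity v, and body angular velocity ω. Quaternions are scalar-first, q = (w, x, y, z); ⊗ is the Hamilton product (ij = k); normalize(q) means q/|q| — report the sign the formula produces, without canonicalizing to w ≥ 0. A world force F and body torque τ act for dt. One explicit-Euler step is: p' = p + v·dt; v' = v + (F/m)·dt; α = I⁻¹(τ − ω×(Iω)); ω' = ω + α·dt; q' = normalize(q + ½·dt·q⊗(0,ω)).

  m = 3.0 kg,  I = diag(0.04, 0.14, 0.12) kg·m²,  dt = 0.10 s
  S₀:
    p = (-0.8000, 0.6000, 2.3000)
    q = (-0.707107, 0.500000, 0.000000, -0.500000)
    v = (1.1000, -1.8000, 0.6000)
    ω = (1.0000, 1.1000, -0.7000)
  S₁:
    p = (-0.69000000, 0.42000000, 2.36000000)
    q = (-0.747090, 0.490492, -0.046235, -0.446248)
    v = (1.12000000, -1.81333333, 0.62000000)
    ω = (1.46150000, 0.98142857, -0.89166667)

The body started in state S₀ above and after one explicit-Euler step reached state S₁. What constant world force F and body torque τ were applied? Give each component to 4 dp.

F = (0.6000, -0.4000, 0.6000)
τ = (0.2000, -0.1100, -0.1200)

ω₁ − ω₀ = (0.46150000, -0.11857143, -0.19166667)
ω₀×(Iω₀) = (0.0154, 0.0560, 0.1100)
τ = I·(Δω/dt) + ω₀×(Iω₀) = (0.2000, -0.1100, -0.1200)
Δv = v₁−v₀ = (0.02000000, -0.01333333, 0.02000000)
m·(v₁−v₀)/dt = (0.6000, -0.4000, 0.6000)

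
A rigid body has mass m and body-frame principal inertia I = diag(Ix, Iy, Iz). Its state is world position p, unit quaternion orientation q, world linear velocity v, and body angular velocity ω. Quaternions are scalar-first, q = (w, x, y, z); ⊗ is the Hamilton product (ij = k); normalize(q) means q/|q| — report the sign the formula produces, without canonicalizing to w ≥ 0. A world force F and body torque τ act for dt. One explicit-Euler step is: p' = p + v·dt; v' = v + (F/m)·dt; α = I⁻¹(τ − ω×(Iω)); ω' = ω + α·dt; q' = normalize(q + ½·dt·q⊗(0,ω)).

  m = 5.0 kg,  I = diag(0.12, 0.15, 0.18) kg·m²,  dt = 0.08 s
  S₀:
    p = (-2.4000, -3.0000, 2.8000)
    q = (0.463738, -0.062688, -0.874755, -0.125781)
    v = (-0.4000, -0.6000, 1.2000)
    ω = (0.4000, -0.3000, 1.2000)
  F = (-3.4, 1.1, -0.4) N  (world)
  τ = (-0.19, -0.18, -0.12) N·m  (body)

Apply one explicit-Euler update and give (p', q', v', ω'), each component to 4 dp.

p' = (-2.4320, -3.0480, 2.8960)
q' = (0.4597, -0.0986, -0.8781, -0.0887)
v' = (-0.4544, -0.5824, 1.1936)
ω' = (0.2805, -0.3806, 1.1483)

a = F/m = (-0.6800, 0.2200, -0.0800)
p + v·dt = (-2.4320, -3.0480, 2.8960)
new velocity v' = (-0.4544, -0.5824, 1.1936)
precession coupling ω×(Iω) = (-0.0108, -0.0288, -0.0036)
(τ − ω×Iω)/I = (-1.4933, -1.0080, -0.6467)
ω' = ω + α·dt = (0.2805, -0.3806, 1.1483)
Hamilton product q⊗(0,ω) = (-0.0864141, -0.9019451, -0.1142082, 0.9251940)
updated quaternion q' = (0.4597, -0.0986, -0.8781, -0.0887)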